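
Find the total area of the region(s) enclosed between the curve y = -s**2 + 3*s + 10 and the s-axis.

343/6

The curve meets the s-axis where -s**2 + 3*s + 10 = 0, i.e. -(s - 5)*(s + 2) = 0, at s = -2, 5.
On [-2, 5] the curve lies above the axis; ∫[-2,5] (-s**2 + 3*s + 10) ds = 343/6, giving area 343/6.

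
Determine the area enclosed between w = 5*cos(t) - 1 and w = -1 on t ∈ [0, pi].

The difference (5*cos(t) - 1) - (-1) = 5*cos(t) changes sign at t = pi/2 inside [0, pi], so split the integral there.
∫[0,pi/2] (5*cos(t)) dt = 5.
∫[pi/2,pi] (5*cos(t)) dt = -5; the area of that piece is 5.
Total area = 5 + 5 = 10.

10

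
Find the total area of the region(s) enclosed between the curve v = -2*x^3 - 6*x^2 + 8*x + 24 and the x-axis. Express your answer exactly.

The curve meets the x-axis where -2*x^3 - 6*x^2 + 8*x + 24 = 0, i.e. -2*(x - 2)*(x + 2)*(x + 3) = 0, at x = -3, -2, 2.
On [-3, -2] the curve lies below the axis; ∫[-3,-2] (-2*x^3 - 6*x^2 + 8*x + 24) dx = -3/2, giving area 3/2.
On [-2, 2] the curve lies above the axis; ∫[-2,2] (-2*x^3 - 6*x^2 + 8*x + 24) dx = 64, giving area 64.
Total area = 3/2 + 64 = 131/2.

131/2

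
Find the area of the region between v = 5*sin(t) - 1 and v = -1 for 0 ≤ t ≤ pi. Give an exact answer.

On [0, pi], (5*sin(t) - 1) - (-1) = 5*sin(t) is ≥ 0 throughout, so the area is a single integral of |5*sin(t)|.
∫[0,pi] (5*sin(t)) dt = 10.

10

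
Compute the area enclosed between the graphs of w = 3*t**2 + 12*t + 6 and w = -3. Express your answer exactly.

4

Set the curves equal: 3*t**2 + 12*t + 6 = -3, so 3*t**2 + 12*t + 9 = 0, which factors as 3*(t + 1)*(t + 3) = 0. The curves meet at t = -3, -1.
On [-3, -1], w = -3 is on top; that piece has area ∫[-3,-1] (-(3*t**2 + 12*t + 9)) dt = 4.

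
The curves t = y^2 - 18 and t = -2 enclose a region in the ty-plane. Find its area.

256/3

Both boundary curves give t as a function of y, so integrate with respect to y. Setting them equal: y^2 - 16 = 0, i.e. (y - 4)*(y + 4) = 0, so they meet at y = -4, 4.
For y in [-4, 4], t = y^2 - 18 is on the left; area = ∫[-4,4] (-(y^2 - 16)) dy = 256/3.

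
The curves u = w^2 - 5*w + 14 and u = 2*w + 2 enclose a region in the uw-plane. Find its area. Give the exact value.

1/6

Both boundary curves give u as a function of w, so integrate with respect to w. Setting them equal: w^2 - 7*w + 12 = 0, i.e. (w - 4)*(w - 3) = 0, so they meet at w = 3, 4.
For w in [3, 4], u = w^2 - 5*w + 14 is on the left; area = ∫[3,4] (-(w^2 - 7*w + 12)) dw = 1/6.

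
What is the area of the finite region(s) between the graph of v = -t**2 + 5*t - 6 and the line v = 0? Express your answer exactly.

1/6

The curve meets the t-axis where -t**2 + 5*t - 6 = 0, i.e. -(t - 3)*(t - 2) = 0, at t = 2, 3.
On [2, 3] the curve lies above the axis; ∫[2,3] (-t**2 + 5*t - 6) dt = 1/6, giving area 1/6.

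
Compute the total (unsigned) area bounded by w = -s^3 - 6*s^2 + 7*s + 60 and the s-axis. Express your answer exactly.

517/2

The curve meets the s-axis where -s^3 - 6*s^2 + 7*s + 60 = 0, i.e. -(s - 3)*(s + 4)*(s + 5) = 0, at s = -5, -4, 3.
On [-5, -4] the curve lies below the axis; ∫[-5,-4] (-s^3 - 6*s^2 + 7*s + 60) ds = -5/4, giving area 5/4.
On [-4, 3] the curve lies above the axis; ∫[-4,3] (-s^3 - 6*s^2 + 7*s + 60) ds = 1029/4, giving area 1029/4.
Total area = 5/4 + 1029/4 = 517/2.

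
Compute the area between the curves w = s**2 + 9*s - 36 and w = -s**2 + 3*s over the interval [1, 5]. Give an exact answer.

The difference (s**2 + 9*s - 36) - (-s**2 + 3*s) = 2*s**2 + 6*s - 36 changes sign at s = 3 inside [1, 5], so split the integral there.
∫[1,3] (2*s**2 + 6*s - 36) ds = -92/3; the area of that piece is 92/3.
∫[3,5] (2*s**2 + 6*s - 36) ds = 124/3.
Total area = 92/3 + 124/3 = 72.

72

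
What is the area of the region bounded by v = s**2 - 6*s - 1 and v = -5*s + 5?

Set the curves equal: s**2 - 6*s - 1 = -5*s + 5, so s**2 - s - 6 = 0, which factors as (s - 3)*(s + 2) = 0. The curves meet at s = -2, 3.
On [-2, 3], v = -5*s + 5 is on top; that piece has area ∫[-2,3] (-(s**2 - s - 6)) ds = 125/6.

125/6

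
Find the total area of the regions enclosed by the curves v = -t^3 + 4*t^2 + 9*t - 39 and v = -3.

Set the curves equal: -t^3 + 4*t^2 + 9*t - 39 = -3, so -t^3 + 4*t^2 + 9*t - 36 = 0, which factors as -(t - 4)*(t - 3)*(t + 3) = 0. The curves meet at t = -3, 3, 4.
On [-3, 3], v = -3 is on top; that piece has area ∫[-3,3] (-(-t^3 + 4*t^2 + 9*t - 36)) dt = 144.
On [3, 4], v = -t^3 + 4*t^2 + 9*t - 39 is on top; that piece has area ∫[3,4] (-t^3 + 4*t^2 + 9*t - 36) dt = 13/12.
Total enclosed area = 144 + 13/12 = 1741/12.

1741/12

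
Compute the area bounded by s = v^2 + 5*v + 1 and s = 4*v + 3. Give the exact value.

Both boundary curves give s as a function of v, so integrate with respect to v. Setting them equal: v^2 + v - 2 = 0, i.e. (v - 1)*(v + 2) = 0, so they meet at v = -2, 1.
For v in [-2, 1], s = v^2 + 5*v + 1 is on the left; area = ∫[-2,1] (-(v^2 + v - 2)) dv = 9/2.

9/2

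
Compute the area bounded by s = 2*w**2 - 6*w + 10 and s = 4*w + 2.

Both boundary curves give s as a function of w, so integrate with respect to w. Setting them equal: 2*w**2 - 10*w + 8 = 0, i.e. 2*(w - 4)*(w - 1) = 0, so they meet at w = 1, 4.
For w in [1, 4], s = 2*w**2 - 6*w + 10 is on the left; area = ∫[1,4] (-(2*w**2 - 10*w + 8)) dw = 9.

9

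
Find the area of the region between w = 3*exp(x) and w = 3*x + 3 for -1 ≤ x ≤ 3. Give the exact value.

-24 - 3*exp(-1) + 3*exp(3)

On [-1, 3], (3*exp(x)) - (3*x + 3) = -3*x + 3*exp(x) - 3 is ≥ 0 throughout, so the area is a single integral of |-3*x + 3*exp(x) - 3|.
∫[-1,3] (-3*x + 3*exp(x) - 3) dx = -24 - 3*exp(-1) + 3*exp(3).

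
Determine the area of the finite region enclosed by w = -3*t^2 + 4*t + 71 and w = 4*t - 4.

500

Set the curves equal: -3*t^2 + 4*t + 71 = 4*t - 4, so -3*t^2 + 75 = 0, which factors as -3*(t - 5)*(t + 5) = 0. The curves meet at t = -5, 5.
On [-5, 5], w = -3*t^2 + 4*t + 71 is on top; that piece has area ∫[-5,5] (-3*t^2 + 75) dt = 500.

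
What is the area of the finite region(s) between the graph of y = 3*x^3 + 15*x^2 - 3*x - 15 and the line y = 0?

148

The curve meets the x-axis where 3*x^3 + 15*x^2 - 3*x - 15 = 0, i.e. 3*(x - 1)*(x + 1)*(x + 5) = 0, at x = -5, -1, 1.
On [-5, -1] the curve lies above the axis; ∫[-5,-1] (3*x^3 + 15*x^2 - 3*x - 15) dx = 128, giving area 128.
On [-1, 1] the curve lies below the axis; ∫[-1,1] (3*x^3 + 15*x^2 - 3*x - 15) dx = -20, giving area 20.
Total area = 128 + 20 = 148.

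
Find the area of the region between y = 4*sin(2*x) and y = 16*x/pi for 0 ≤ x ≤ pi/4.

2 - pi/2

On [0, pi/4], (4*sin(2*x)) - (16*x/pi) = -16*x/pi + 4*sin(2*x) is ≥ 0 throughout, so the area is a single integral of |-16*x/pi + 4*sin(2*x)|.
∫[0,pi/4] (-16*x/pi + 4*sin(2*x)) dx = 2 - pi/2.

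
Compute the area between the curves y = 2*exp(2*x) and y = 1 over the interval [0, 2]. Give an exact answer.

-3 + exp(4)

On [0, 2], (2*exp(2*x)) - (1) = 2*exp(2*x) - 1 is ≥ 0 throughout, so the area is a single integral of |2*exp(2*x) - 1|.
∫[0,2] (2*exp(2*x) - 1) dx = -3 + exp(4).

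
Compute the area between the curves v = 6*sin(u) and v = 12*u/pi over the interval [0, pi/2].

6 - 3*pi/2

On [0, pi/2], (6*sin(u)) - (12*u/pi) = -12*u/pi + 6*sin(u) is ≥ 0 throughout, so the area is a single integral of |-12*u/pi + 6*sin(u)|.
∫[0,pi/2] (-12*u/pi + 6*sin(u)) du = 6 - 3*pi/2.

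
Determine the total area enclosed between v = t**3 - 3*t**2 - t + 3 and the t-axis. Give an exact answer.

8

The curve meets the t-axis where t**3 - 3*t**2 - t + 3 = 0, i.e. (t - 3)*(t - 1)*(t + 1) = 0, at t = -1, 1, 3.
On [-1, 1] the curve lies above the axis; ∫[-1,1] (t**3 - 3*t**2 - t + 3) dt = 4, giving area 4.
On [1, 3] the curve lies below the axis; ∫[1,3] (t**3 - 3*t**2 - t + 3) dt = -4, giving area 4.
Total area = 4 + 4 = 8.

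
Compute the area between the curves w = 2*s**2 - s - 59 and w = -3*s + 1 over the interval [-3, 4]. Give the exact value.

1057/3

On [-3, 4], (2*s**2 - s - 59) - (-3*s + 1) = 2*s**2 + 2*s - 60 is ≤ 0 throughout, so the area is a single integral of |2*s**2 + 2*s - 60|.
∫[-3,4] (2*s**2 + 2*s - 60) ds = -1057/3; the area of that piece is 1057/3.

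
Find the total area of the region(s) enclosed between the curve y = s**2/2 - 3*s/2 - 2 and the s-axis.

The curve meets the s-axis where s**2/2 - 3*s/2 - 2 = 0, i.e. (s - 4)*(s + 1)/2 = 0, at s = -1, 4.
On [-1, 4] the curve lies below the axis; ∫[-1,4] (s**2/2 - 3*s/2 - 2) ds = -125/12, giving area 125/12.

125/12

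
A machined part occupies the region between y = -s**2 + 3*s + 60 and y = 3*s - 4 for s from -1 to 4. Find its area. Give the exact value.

On [-1, 4], (-s**2 + 3*s + 60) - (3*s - 4) = -s**2 + 64 is ≥ 0 throughout, so the area is a single integral of |-s**2 + 64|.
∫[-1,4] (-s**2 + 64) ds = 895/3.

895/3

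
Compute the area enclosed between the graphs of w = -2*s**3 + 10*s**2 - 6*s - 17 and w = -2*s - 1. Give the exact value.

Set the curves equal: -2*s**3 + 10*s**2 - 6*s - 17 = -2*s - 1, so -2*s**3 + 10*s**2 - 4*s - 16 = 0, which factors as -2*(s - 4)*(s - 2)*(s + 1) = 0. The curves meet at s = -1, 2, 4.
On [-1, 2], w = -2*s - 1 is on top; that piece has area ∫[-1,2] (-(-2*s**3 + 10*s**2 - 4*s - 16)) ds = 63/2.
On [2, 4], w = -2*s**3 + 10*s**2 - 6*s - 17 is on top; that piece has area ∫[2,4] (-2*s**3 + 10*s**2 - 4*s - 16) ds = 32/3.
Total enclosed area = 63/2 + 32/3 = 253/6.

253/6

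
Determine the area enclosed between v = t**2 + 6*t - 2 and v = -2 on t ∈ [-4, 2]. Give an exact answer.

The difference (t**2 + 6*t - 2) - (-2) = t**2 + 6*t changes sign at t = 0 inside [-4, 2], so split the integral there.
∫[-4,0] (t**2 + 6*t) dt = -80/3; the area of that piece is 80/3.
∫[0,2] (t**2 + 6*t) dt = 44/3.
Total area = 80/3 + 44/3 = 124/3.

124/3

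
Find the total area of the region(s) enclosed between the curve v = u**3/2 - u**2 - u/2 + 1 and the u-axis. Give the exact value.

37/24

The curve meets the u-axis where u**3/2 - u**2 - u/2 + 1 = 0, i.e. (u - 2)*(u - 1)*(u + 1)/2 = 0, at u = -1, 1, 2.
On [-1, 1] the curve lies above the axis; ∫[-1,1] (u**3/2 - u**2 - u/2 + 1) du = 4/3, giving area 4/3.
On [1, 2] the curve lies below the axis; ∫[1,2] (u**3/2 - u**2 - u/2 + 1) du = -5/24, giving area 5/24.
Total area = 4/3 + 5/24 = 37/24.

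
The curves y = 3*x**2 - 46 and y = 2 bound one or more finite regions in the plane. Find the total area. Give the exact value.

Set the curves equal: 3*x**2 - 46 = 2, so 3*x**2 - 48 = 0, which factors as 3*(x - 4)*(x + 4) = 0. The curves meet at x = -4, 4.
On [-4, 4], y = 2 is on top; that piece has area ∫[-4,4] (-(3*x**2 - 48)) dx = 256.

256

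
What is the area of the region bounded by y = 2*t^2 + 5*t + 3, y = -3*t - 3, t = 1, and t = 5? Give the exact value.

608/3

On [1, 5], (2*t^2 + 5*t + 3) - (-3*t - 3) = 2*t^2 + 8*t + 6 is ≥ 0 throughout, so the area is a single integral of |2*t^2 + 8*t + 6|.
∫[1,5] (2*t^2 + 8*t + 6) dt = 608/3.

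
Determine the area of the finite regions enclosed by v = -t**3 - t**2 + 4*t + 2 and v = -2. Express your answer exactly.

Set the curves equal: -t**3 - t**2 + 4*t + 2 = -2, so -t**3 - t**2 + 4*t + 4 = 0, which factors as -(t - 2)*(t + 1)*(t + 2) = 0. The curves meet at t = -2, -1, 2.
On [-2, -1], v = -2 is on top; that piece has area ∫[-2,-1] (-(-t**3 - t**2 + 4*t + 4)) dt = 7/12.
On [-1, 2], v = -t**3 - t**2 + 4*t + 2 is on top; that piece has area ∫[-1,2] (-t**3 - t**2 + 4*t + 4) dt = 45/4.
Total enclosed area = 7/12 + 45/4 = 71/6.

71/6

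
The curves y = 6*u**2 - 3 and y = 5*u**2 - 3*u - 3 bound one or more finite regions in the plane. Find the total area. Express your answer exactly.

9/2

Set the curves equal: 6*u**2 - 3 = 5*u**2 - 3*u - 3, so u**2 + 3*u = 0, which factors as u*(u + 3) = 0. The curves meet at u = -3, 0.
On [-3, 0], y = 5*u**2 - 3*u - 3 is on top; that piece has area ∫[-3,0] (-(u**2 + 3*u)) du = 9/2.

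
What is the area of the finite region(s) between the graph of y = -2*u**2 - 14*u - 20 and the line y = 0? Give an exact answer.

9

The curve meets the u-axis where -2*u**2 - 14*u - 20 = 0, i.e. -2*(u + 2)*(u + 5) = 0, at u = -5, -2.
On [-5, -2] the curve lies above the axis; ∫[-5,-2] (-2*u**2 - 14*u - 20) du = 9, giving area 9.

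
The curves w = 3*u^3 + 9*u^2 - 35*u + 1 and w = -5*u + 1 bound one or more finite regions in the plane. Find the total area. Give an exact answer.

Set the curves equal: 3*u^3 + 9*u^2 - 35*u + 1 = -5*u + 1, so 3*u^3 + 9*u^2 - 30*u = 0, which factors as 3*u*(u - 2)*(u + 5) = 0. The curves meet at u = -5, 0, 2.
On [-5, 0], w = 3*u^3 + 9*u^2 - 35*u + 1 is on top; that piece has area ∫[-5,0] (3*u^3 + 9*u^2 - 30*u) du = 1125/4.
On [0, 2], w = -5*u + 1 is on top; that piece has area ∫[0,2] (-(3*u^3 + 9*u^2 - 30*u)) du = 24.
Total enclosed area = 1125/4 + 24 = 1221/4.

1221/4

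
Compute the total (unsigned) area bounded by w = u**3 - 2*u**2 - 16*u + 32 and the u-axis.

The curve meets the u-axis where u**3 - 2*u**2 - 16*u + 32 = 0, i.e. (u - 4)*(u - 2)*(u + 4) = 0, at u = -4, 2, 4.
On [-4, 2] the curve lies above the axis; ∫[-4,2] (u**3 - 2*u**2 - 16*u + 32) du = 180, giving area 180.
On [2, 4] the curve lies below the axis; ∫[2,4] (u**3 - 2*u**2 - 16*u + 32) du = -28/3, giving area 28/3.
Total area = 180 + 28/3 = 568/3.

568/3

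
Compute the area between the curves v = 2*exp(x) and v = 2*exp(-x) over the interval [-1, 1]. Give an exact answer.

-8 + 4*exp(-1) + 4*exp(1)

The difference (2*exp(x)) - (2*exp(-x)) = 2*exp(x) - 2*exp(-x) changes sign at x = 0 inside [-1, 1], so split the integral there.
∫[-1,0] (2*exp(x) - 2*exp(-x)) dx = -2*exp(1) - 2*exp(-1) + 4; the area of that piece is -4 + 2*exp(-1) + 2*exp(1).
∫[0,1] (2*exp(x) - 2*exp(-x)) dx = -4 + 2*exp(-1) + 2*exp(1).
Total area = (-4 + 2*exp(-1) + 2*exp(1)) + (-4 + 2*exp(-1) + 2*exp(1)) = -8 + 4*exp(-1) + 4*exp(1).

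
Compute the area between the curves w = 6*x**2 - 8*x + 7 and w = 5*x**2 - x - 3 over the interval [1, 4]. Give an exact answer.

31/6

The difference (6*x**2 - 8*x + 7) - (5*x**2 - x - 3) = x**2 - 7*x + 10 changes sign at x = 2 inside [1, 4], so split the integral there.
∫[1,2] (x**2 - 7*x + 10) dx = 11/6.
∫[2,4] (x**2 - 7*x + 10) dx = -10/3; the area of that piece is 10/3.
Total area = 11/6 + 10/3 = 31/6.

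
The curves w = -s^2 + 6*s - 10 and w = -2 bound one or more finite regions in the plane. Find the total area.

Set the curves equal: -s^2 + 6*s - 10 = -2, so -s^2 + 6*s - 8 = 0, which factors as -(s - 4)*(s - 2) = 0. The curves meet at s = 2, 4.
On [2, 4], w = -s^2 + 6*s - 10 is on top; that piece has area ∫[2,4] (-s^2 + 6*s - 8) ds = 4/3.

4/3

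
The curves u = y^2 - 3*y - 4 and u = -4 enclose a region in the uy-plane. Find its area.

Both boundary curves give u as a function of y, so integrate with respect to y. Setting them equal: y^2 - 3*y = 0, i.e. y*(y - 3) = 0, so they meet at y = 0, 3.
For y in [0, 3], u = y^2 - 3*y - 4 is on the left; area = ∫[0,3] (-(y^2 - 3*y)) dy = 9/2.

9/2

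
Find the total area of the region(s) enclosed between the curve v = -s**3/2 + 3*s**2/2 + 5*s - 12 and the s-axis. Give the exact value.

407/8

The curve meets the s-axis where -s**3/2 + 3*s**2/2 + 5*s - 12 = 0, i.e. -(s - 4)*(s - 2)*(s + 3)/2 = 0, at s = -3, 2, 4.
On [-3, 2] the curve lies below the axis; ∫[-3,2] (-s**3/2 + 3*s**2/2 + 5*s - 12) ds = -375/8, giving area 375/8.
On [2, 4] the curve lies above the axis; ∫[2,4] (-s**3/2 + 3*s**2/2 + 5*s - 12) ds = 4, giving area 4.
Total area = 375/8 + 4 = 407/8.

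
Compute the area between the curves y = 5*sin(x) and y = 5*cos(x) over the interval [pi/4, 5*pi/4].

10*sqrt(2)

On [pi/4, 5*pi/4], (5*sin(x)) - (5*cos(x)) = 5*sin(x) - 5*cos(x) is ≥ 0 throughout, so the area is a single integral of |5*sin(x) - 5*cos(x)|.
∫[pi/4,5*pi/4] (5*sin(x) - 5*cos(x)) dx = 10*sqrt(2).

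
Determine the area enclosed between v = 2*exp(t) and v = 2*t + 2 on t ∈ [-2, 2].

-8 - 2*exp(-2) + 2*exp(2)

On [-2, 2], (2*exp(t)) - (2*t + 2) = -2*t + 2*exp(t) - 2 is ≥ 0 throughout, so the area is a single integral of |-2*t + 2*exp(t) - 2|.
∫[-2,2] (-2*t + 2*exp(t) - 2) dt = -8 - 2*exp(-2) + 2*exp(2).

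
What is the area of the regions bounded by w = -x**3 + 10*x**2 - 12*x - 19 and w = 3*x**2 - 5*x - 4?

Set the curves equal: -x**3 + 10*x**2 - 12*x - 19 = 3*x**2 - 5*x - 4, so -x**3 + 7*x**2 - 7*x - 15 = 0, which factors as -(x - 5)*(x - 3)*(x + 1) = 0. The curves meet at x = -1, 3, 5.
On [-1, 3], w = 3*x**2 - 5*x - 4 is on top; that piece has area ∫[-1,3] (-(-x**3 + 7*x**2 - 7*x - 15)) dx = 128/3.
On [3, 5], w = -x**3 + 10*x**2 - 12*x - 19 is on top; that piece has area ∫[3,5] (-x**3 + 7*x**2 - 7*x - 15) dx = 20/3.
Total enclosed area = 128/3 + 20/3 = 148/3.

148/3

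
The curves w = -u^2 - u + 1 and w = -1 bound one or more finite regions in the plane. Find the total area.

Set the curves equal: -u^2 - u + 1 = -1, so -u^2 - u + 2 = 0, which factors as -(u - 1)*(u + 2) = 0. The curves meet at u = -2, 1.
On [-2, 1], w = -u^2 - u + 1 is on top; that piece has area ∫[-2,1] (-u^2 - u + 2) du = 9/2.

9/2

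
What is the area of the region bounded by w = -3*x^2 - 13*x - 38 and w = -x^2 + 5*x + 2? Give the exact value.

Set the curves equal: -3*x^2 - 13*x - 38 = -x^2 + 5*x + 2, so -2*x^2 - 18*x - 40 = 0, which factors as -2*(x + 4)*(x + 5) = 0. The curves meet at x = -5, -4.
On [-5, -4], w = -3*x^2 - 13*x - 38 is on top; that piece has area ∫[-5,-4] (-2*x^2 - 18*x - 40) dx = 1/3.

1/3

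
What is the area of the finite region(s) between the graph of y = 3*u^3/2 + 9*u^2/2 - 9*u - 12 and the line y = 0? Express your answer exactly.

The curve meets the u-axis where 3*u^3/2 + 9*u^2/2 - 9*u - 12 = 0, i.e. 3*(u - 2)*(u + 1)*(u + 4)/2 = 0, at u = -4, -1, 2.
On [-4, -1] the curve lies above the axis; ∫[-4,-1] (3*u^3/2 + 9*u^2/2 - 9*u - 12) du = 243/8, giving area 243/8.
On [-1, 2] the curve lies below the axis; ∫[-1,2] (3*u^3/2 + 9*u^2/2 - 9*u - 12) du = -243/8, giving area 243/8.
Total area = 243/8 + 243/8 = 243/4.

243/4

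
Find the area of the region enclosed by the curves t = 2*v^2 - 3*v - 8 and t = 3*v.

Both boundary curves give t as a function of v, so integrate with respect to v. Setting them equal: 2*v^2 - 6*v - 8 = 0, i.e. 2*(v - 4)*(v + 1) = 0, so they meet at v = -1, 4.
For v in [-1, 4], t = 2*v^2 - 3*v - 8 is on the left; area = ∫[-1,4] (-(2*v^2 - 6*v - 8)) dv = 125/3.

125/3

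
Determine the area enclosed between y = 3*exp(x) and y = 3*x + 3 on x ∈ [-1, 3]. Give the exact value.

On [-1, 3], (3*exp(x)) - (3*x + 3) = -3*x + 3*exp(x) - 3 is ≥ 0 throughout, so the area is a single integral of |-3*x + 3*exp(x) - 3|.
∫[-1,3] (-3*x + 3*exp(x) - 3) dx = -24 - 3*exp(-1) + 3*exp(3).

-24 - 3*exp(-1) + 3*exp(3)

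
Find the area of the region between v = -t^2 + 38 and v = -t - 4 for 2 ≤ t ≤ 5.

On [2, 5], (-t^2 + 38) - (-t - 4) = -t^2 + t + 42 is ≥ 0 throughout, so the area is a single integral of |-t^2 + t + 42|.
∫[2,5] (-t^2 + t + 42) dt = 195/2.

195/2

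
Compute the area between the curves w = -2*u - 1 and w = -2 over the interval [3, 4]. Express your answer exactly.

6

On [3, 4], (-2*u - 1) - (-2) = -2*u + 1 is ≤ 0 throughout, so the area is a single integral of |-2*u + 1|.
∫[3,4] (-2*u + 1) du = -6; the area of that piece is 6.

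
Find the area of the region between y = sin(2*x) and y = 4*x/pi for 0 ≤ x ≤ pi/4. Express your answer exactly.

1/2 - pi/8

On [0, pi/4], (sin(2*x)) - (4*x/pi) = -4*x/pi + sin(2*x) is ≥ 0 throughout, so the area is a single integral of |-4*x/pi + sin(2*x)|.
∫[0,pi/4] (-4*x/pi + sin(2*x)) dx = 1/2 - pi/8.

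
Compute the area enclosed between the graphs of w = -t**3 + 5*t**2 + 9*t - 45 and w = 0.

Set the curves equal: -t**3 + 5*t**2 + 9*t - 45 = 0, so -t**3 + 5*t**2 + 9*t - 45 = 0, which factors as -(t - 5)*(t - 3)*(t + 3) = 0. The curves meet at t = -3, 3, 5.
On [-3, 3], w = 0 is on top; that piece has area ∫[-3,3] (-(-t**3 + 5*t**2 + 9*t - 45)) dt = 180.
On [3, 5], w = -t**3 + 5*t**2 + 9*t - 45 is on top; that piece has area ∫[3,5] (-t**3 + 5*t**2 + 9*t - 45) dt = 28/3.
Total enclosed area = 180 + 28/3 = 568/3.

568/3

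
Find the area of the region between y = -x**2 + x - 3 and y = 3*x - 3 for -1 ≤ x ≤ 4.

38

The difference (-x**2 + x - 3) - (3*x - 3) = -x**2 - 2*x changes sign at x = 0 inside [-1, 4], so split the integral there.
∫[-1,0] (-x**2 - 2*x) dx = 2/3.
∫[0,4] (-x**2 - 2*x) dx = -112/3; the area of that piece is 112/3.
Total area = 2/3 + 112/3 = 38.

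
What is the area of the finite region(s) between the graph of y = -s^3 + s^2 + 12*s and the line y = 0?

The curve meets the s-axis where -s^3 + s^2 + 12*s = 0, i.e. -s*(s - 4)*(s + 3) = 0, at s = -3, 0, 4.
On [-3, 0] the curve lies below the axis; ∫[-3,0] (-s^3 + s^2 + 12*s) ds = -99/4, giving area 99/4.
On [0, 4] the curve lies above the axis; ∫[0,4] (-s^3 + s^2 + 12*s) ds = 160/3, giving area 160/3.
Total area = 99/4 + 160/3 = 937/12.

937/12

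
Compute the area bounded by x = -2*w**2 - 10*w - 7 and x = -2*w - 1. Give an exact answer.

Both boundary curves give x as a function of w, so integrate with respect to w. Setting them equal: -2*w**2 - 8*w - 6 = 0, i.e. -2*(w + 1)*(w + 3) = 0, so they meet at w = -3, -1.
For w in [-3, -1], x = -2*w**2 - 10*w - 7 is on the right; area = ∫[-3,-1] (-2*w**2 - 8*w - 6) dw = 8/3.

8/3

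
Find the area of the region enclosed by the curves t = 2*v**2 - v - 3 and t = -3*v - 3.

Both boundary curves give t as a function of v, so integrate with respect to v. Setting them equal: 2*v**2 + 2*v = 0, i.e. 2*v*(v + 1) = 0, so they meet at v = -1, 0.
For v in [-1, 0], t = 2*v**2 - v - 3 is on the left; area = ∫[-1,0] (-(2*v**2 + 2*v)) dv = 1/3.

1/3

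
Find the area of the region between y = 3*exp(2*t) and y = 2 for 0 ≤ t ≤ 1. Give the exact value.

-7/2 + 3*exp(2)/2

On [0, 1], (3*exp(2*t)) - (2) = 3*exp(2*t) - 2 is ≥ 0 throughout, so the area is a single integral of |3*exp(2*t) - 2|.
∫[0,1] (3*exp(2*t) - 2) dt = -7/2 + 3*exp(2)/2.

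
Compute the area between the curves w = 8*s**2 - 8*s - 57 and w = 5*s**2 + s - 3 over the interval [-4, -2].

The difference (8*s**2 - 8*s - 57) - (5*s**2 + s - 3) = 3*s**2 - 9*s - 54 changes sign at s = -3 inside [-4, -2], so split the integral there.
∫[-4,-3] (3*s**2 - 9*s - 54) ds = 29/2.
∫[-3,-2] (3*s**2 - 9*s - 54) ds = -25/2; the area of that piece is 25/2.
Total area = 29/2 + 25/2 = 27.

27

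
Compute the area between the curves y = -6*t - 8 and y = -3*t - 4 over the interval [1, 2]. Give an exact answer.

17/2

On [1, 2], (-6*t - 8) - (-3*t - 4) = -3*t - 4 is ≤ 0 throughout, so the area is a single integral of |-3*t - 4|.
∫[1,2] (-3*t - 4) dt = -17/2; the area of that piece is 17/2.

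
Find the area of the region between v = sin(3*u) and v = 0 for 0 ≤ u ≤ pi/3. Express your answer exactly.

On [0, pi/3], (sin(3*u)) - (0) = sin(3*u) is ≥ 0 throughout, so the area is a single integral of |sin(3*u)|.
∫[0,pi/3] (sin(3*u)) du = 2/3.

2/3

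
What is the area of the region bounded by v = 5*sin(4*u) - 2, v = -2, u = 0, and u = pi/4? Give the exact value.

5/2

On [0, pi/4], (5*sin(4*u) - 2) - (-2) = 5*sin(4*u) is ≥ 0 throughout, so the area is a single integral of |5*sin(4*u)|.
∫[0,pi/4] (5*sin(4*u)) du = 5/2.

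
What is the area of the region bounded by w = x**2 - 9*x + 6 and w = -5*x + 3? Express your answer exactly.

4/3

Set the curves equal: x**2 - 9*x + 6 = -5*x + 3, so x**2 - 4*x + 3 = 0, which factors as (x - 3)*(x - 1) = 0. The curves meet at x = 1, 3.
On [1, 3], w = -5*x + 3 is on top; that piece has area ∫[1,3] (-(x**2 - 4*x + 3)) dx = 4/3.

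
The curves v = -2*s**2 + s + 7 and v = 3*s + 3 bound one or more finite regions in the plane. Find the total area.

Set the curves equal: -2*s**2 + s + 7 = 3*s + 3, so -2*s**2 - 2*s + 4 = 0, which factors as -2*(s - 1)*(s + 2) = 0. The curves meet at s = -2, 1.
On [-2, 1], v = -2*s**2 + s + 7 is on top; that piece has area ∫[-2,1] (-2*s**2 - 2*s + 4) ds = 9.

9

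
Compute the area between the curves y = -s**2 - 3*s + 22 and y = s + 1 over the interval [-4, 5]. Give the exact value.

460/3

The difference (-s**2 - 3*s + 22) - (s + 1) = -s**2 - 4*s + 21 changes sign at s = 3 inside [-4, 5], so split the integral there.
∫[-4,3] (-s**2 - 4*s + 21) ds = 392/3.
∫[3,5] (-s**2 - 4*s + 21) ds = -68/3; the area of that piece is 68/3.
Total area = 392/3 + 68/3 = 460/3.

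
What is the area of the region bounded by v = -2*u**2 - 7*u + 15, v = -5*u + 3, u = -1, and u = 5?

The difference (-2*u**2 - 7*u + 15) - (-5*u + 3) = -2*u**2 - 2*u + 12 changes sign at u = 2 inside [-1, 5], so split the integral there.
∫[-1,2] (-2*u**2 - 2*u + 12) du = 27.
∫[2,5] (-2*u**2 - 2*u + 12) du = -63; the area of that piece is 63.
Total area = 27 + 63 = 90.

90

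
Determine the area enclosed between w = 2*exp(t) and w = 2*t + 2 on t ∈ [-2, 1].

On [-2, 1], (2*exp(t)) - (2*t + 2) = -2*t + 2*exp(t) - 2 is ≥ 0 throughout, so the area is a single integral of |-2*t + 2*exp(t) - 2|.
∫[-2,1] (-2*t + 2*exp(t) - 2) dt = -3 - 2*exp(-2) + 2*exp(1).

-3 - 2*exp(-2) + 2*exp(1)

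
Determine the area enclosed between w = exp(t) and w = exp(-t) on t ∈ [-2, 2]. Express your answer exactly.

-4 + 2*exp(-2) + 2*exp(2)

The difference (exp(t)) - (exp(-t)) = exp(t) - exp(-t) changes sign at t = 0 inside [-2, 2], so split the integral there.
∫[-2,0] (exp(t) - exp(-t)) dt = -exp(2) - exp(-2) + 2; the area of that piece is -2 + exp(-2) + exp(2).
∫[0,2] (exp(t) - exp(-t)) dt = -2 + exp(-2) + exp(2).
Total area = (-2 + exp(-2) + exp(2)) + (-2 + exp(-2) + exp(2)) = -4 + 2*exp(-2) + 2*exp(2).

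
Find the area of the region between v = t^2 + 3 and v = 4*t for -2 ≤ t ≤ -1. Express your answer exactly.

On [-2, -1], (t^2 + 3) - (4*t) = t^2 - 4*t + 3 is ≥ 0 throughout, so the area is a single integral of |t^2 - 4*t + 3|.
∫[-2,-1] (t^2 - 4*t + 3) dt = 34/3.

34/3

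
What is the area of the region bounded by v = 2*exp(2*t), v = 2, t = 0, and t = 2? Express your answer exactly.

On [0, 2], (2*exp(2*t)) - (2) = 2*exp(2*t) - 2 is ≥ 0 throughout, so the area is a single integral of |2*exp(2*t) - 2|.
∫[0,2] (2*exp(2*t) - 2) dt = -5 + exp(4).

-5 + exp(4)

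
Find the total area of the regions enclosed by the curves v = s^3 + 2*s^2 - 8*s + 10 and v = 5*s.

Set the curves equal: s^3 + 2*s^2 - 8*s + 10 = 5*s, so s^3 + 2*s^2 - 13*s + 10 = 0, which factors as (s - 2)*(s - 1)*(s + 5) = 0. The curves meet at s = -5, 1, 2.
On [-5, 1], v = s^3 + 2*s^2 - 8*s + 10 is on top; that piece has area ∫[-5,1] (s^3 + 2*s^2 - 13*s + 10) ds = 144.
On [1, 2], v = 5*s is on top; that piece has area ∫[1,2] (-(s^3 + 2*s^2 - 13*s + 10)) ds = 13/12.
Total enclosed area = 144 + 13/12 = 1741/12.

1741/12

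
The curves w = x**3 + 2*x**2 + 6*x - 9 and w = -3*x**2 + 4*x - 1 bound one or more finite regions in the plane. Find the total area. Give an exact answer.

253/12

Set the curves equal: x**3 + 2*x**2 + 6*x - 9 = -3*x**2 + 4*x - 1, so x**3 + 5*x**2 + 2*x - 8 = 0, which factors as (x - 1)*(x + 2)*(x + 4) = 0. The curves meet at x = -4, -2, 1.
On [-4, -2], w = x**3 + 2*x**2 + 6*x - 9 is on top; that piece has area ∫[-4,-2] (x**3 + 5*x**2 + 2*x - 8) dx = 16/3.
On [-2, 1], w = -3*x**2 + 4*x - 1 is on top; that piece has area ∫[-2,1] (-(x**3 + 5*x**2 + 2*x - 8)) dx = 63/4.
Total enclosed area = 16/3 + 63/4 = 253/12.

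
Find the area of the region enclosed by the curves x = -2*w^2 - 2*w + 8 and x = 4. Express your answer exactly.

Both boundary curves give x as a function of w, so integrate with respect to w. Setting them equal: -2*w^2 - 2*w + 4 = 0, i.e. -2*(w - 1)*(w + 2) = 0, so they meet at w = -2, 1.
For w in [-2, 1], x = -2*w^2 - 2*w + 8 is on the right; area = ∫[-2,1] (-2*w^2 - 2*w + 4) dw = 9.

9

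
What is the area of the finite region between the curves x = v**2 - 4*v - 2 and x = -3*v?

Both boundary curves give x as a function of v, so integrate with respect to v. Setting them equal: v**2 - v - 2 = 0, i.e. (v - 2)*(v + 1) = 0, so they meet at v = -1, 2.
For v in [-1, 2], x = v**2 - 4*v - 2 is on the left; area = ∫[-1,2] (-(v**2 - v - 2)) dv = 9/2.

9/2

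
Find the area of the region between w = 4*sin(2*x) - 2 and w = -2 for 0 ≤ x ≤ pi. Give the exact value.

8

The difference (4*sin(2*x) - 2) - (-2) = 4*sin(2*x) changes sign at x = pi/2 inside [0, pi], so split the integral there.
∫[0,pi/2] (4*sin(2*x)) dx = 4.
∫[pi/2,pi] (4*sin(2*x)) dx = -4; the area of that piece is 4.
Total area = 4 + 4 = 8.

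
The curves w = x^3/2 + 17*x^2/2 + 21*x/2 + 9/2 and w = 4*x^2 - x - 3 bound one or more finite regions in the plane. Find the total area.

4

Set the curves equal: x^3/2 + 17*x^2/2 + 21*x/2 + 9/2 = 4*x^2 - x - 3, so x^3/2 + 9*x^2/2 + 23*x/2 + 15/2 = 0, which factors as (x + 1)*(x + 3)*(x + 5)/2 = 0. The curves meet at x = -5, -3, -1.
On [-5, -3], w = x^3/2 + 17*x^2/2 + 21*x/2 + 9/2 is on top; that piece has area ∫[-5,-3] (x^3/2 + 9*x^2/2 + 23*x/2 + 15/2) dx = 2.
On [-3, -1], w = 4*x^2 - x - 3 is on top; that piece has area ∫[-3,-1] (-(x^3/2 + 9*x^2/2 + 23*x/2 + 15/2)) dx = 2.
Total enclosed area = 2 + 2 = 4.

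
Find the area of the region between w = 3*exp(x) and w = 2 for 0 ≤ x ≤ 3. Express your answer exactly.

On [0, 3], (3*exp(x)) - (2) = 3*exp(x) - 2 is ≥ 0 throughout, so the area is a single integral of |3*exp(x) - 2|.
∫[0,3] (3*exp(x) - 2) dx = -9 + 3*exp(3).

-9 + 3*exp(3)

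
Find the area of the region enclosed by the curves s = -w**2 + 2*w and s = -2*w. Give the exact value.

32/3

Both boundary curves give s as a function of w, so integrate with respect to w. Setting them equal: -w**2 + 4*w = 0, i.e. -w*(w - 4) = 0, so they meet at w = 0, 4.
For w in [0, 4], s = -w**2 + 2*w is on the right; area = ∫[0,4] (-w**2 + 4*w) dw = 32/3.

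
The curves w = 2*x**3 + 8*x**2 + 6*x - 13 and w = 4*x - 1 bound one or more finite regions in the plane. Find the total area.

Set the curves equal: 2*x**3 + 8*x**2 + 6*x - 13 = 4*x - 1, so 2*x**3 + 8*x**2 + 2*x - 12 = 0, which factors as 2*(x - 1)*(x + 2)*(x + 3) = 0. The curves meet at x = -3, -2, 1.
On [-3, -2], w = 2*x**3 + 8*x**2 + 6*x - 13 is on top; that piece has area ∫[-3,-2] (2*x**3 + 8*x**2 + 2*x - 12) dx = 7/6.
On [-2, 1], w = 4*x - 1 is on top; that piece has area ∫[-2,1] (-(2*x**3 + 8*x**2 + 2*x - 12)) dx = 45/2.
Total enclosed area = 7/6 + 45/2 = 71/3.

71/3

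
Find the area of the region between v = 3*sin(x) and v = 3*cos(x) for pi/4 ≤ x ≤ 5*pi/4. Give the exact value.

6*sqrt(2)

On [pi/4, 5*pi/4], (3*sin(x)) - (3*cos(x)) = 3*sin(x) - 3*cos(x) is ≥ 0 throughout, so the area is a single integral of |3*sin(x) - 3*cos(x)|.
∫[pi/4,5*pi/4] (3*sin(x) - 3*cos(x)) dx = 6*sqrt(2).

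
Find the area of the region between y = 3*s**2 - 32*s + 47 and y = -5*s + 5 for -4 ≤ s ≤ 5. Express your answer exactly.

1053/2

The difference (3*s**2 - 32*s + 47) - (-5*s + 5) = 3*s**2 - 27*s + 42 changes sign at s = 2 inside [-4, 5], so split the integral there.
∫[-4,2] (3*s**2 - 27*s + 42) ds = 486.
∫[2,5] (3*s**2 - 27*s + 42) ds = -81/2; the area of that piece is 81/2.
Total area = 486 + 81/2 = 1053/2.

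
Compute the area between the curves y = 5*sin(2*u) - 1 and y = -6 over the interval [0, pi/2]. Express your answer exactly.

5 + 5*pi/2

On [0, pi/2], (5*sin(2*u) - 1) - (-6) = 5*sin(2*u) + 5 is ≥ 0 throughout, so the area is a single integral of |5*sin(2*u) + 5|.
∫[0,pi/2] (5*sin(2*u) + 5) du = 5 + 5*pi/2.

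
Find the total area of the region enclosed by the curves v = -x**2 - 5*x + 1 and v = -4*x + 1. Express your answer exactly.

1/6

Set the curves equal: -x**2 - 5*x + 1 = -4*x + 1, so -x**2 - x = 0, which factors as -x*(x + 1) = 0. The curves meet at x = -1, 0.
On [-1, 0], v = -x**2 - 5*x + 1 is on top; that piece has area ∫[-1,0] (-x**2 - x) dx = 1/6.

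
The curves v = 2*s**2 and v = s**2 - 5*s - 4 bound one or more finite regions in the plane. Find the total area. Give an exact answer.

9/2

Set the curves equal: 2*s**2 = s**2 - 5*s - 4, so s**2 + 5*s + 4 = 0, which factors as (s + 1)*(s + 4) = 0. The curves meet at s = -4, -1.
On [-4, -1], v = s**2 - 5*s - 4 is on top; that piece has area ∫[-4,-1] (-(s**2 + 5*s + 4)) ds = 9/2.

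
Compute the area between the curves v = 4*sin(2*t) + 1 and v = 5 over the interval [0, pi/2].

On [0, pi/2], (4*sin(2*t) + 1) - (5) = 4*sin(2*t) - 4 is ≤ 0 throughout, so the area is a single integral of |4*sin(2*t) - 4|.
∫[0,pi/2] (4*sin(2*t) - 4) dt = 4 - 2*pi; the area of that piece is -4 + 2*pi.

-4 + 2*pi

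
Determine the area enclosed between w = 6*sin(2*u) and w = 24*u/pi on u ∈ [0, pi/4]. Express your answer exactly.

3 - 3*pi/4

On [0, pi/4], (6*sin(2*u)) - (24*u/pi) = -24*u/pi + 6*sin(2*u) is ≥ 0 throughout, so the area is a single integral of |-24*u/pi + 6*sin(2*u)|.
∫[0,pi/4] (-24*u/pi + 6*sin(2*u)) du = 3 - 3*pi/4.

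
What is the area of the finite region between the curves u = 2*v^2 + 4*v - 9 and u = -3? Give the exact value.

Both boundary curves give u as a function of v, so integrate with respect to v. Setting them equal: 2*v^2 + 4*v - 6 = 0, i.e. 2*(v - 1)*(v + 3) = 0, so they meet at v = -3, 1.
For v in [-3, 1], u = 2*v^2 + 4*v - 9 is on the left; area = ∫[-3,1] (-(2*v^2 + 4*v - 6)) dv = 64/3.

64/3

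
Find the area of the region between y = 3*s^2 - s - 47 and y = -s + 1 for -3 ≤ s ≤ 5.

258

The difference (3*s^2 - s - 47) - (-s + 1) = 3*s^2 - 48 changes sign at s = 4 inside [-3, 5], so split the integral there.
∫[-3,4] (3*s^2 - 48) ds = -245; the area of that piece is 245.
∫[4,5] (3*s^2 - 48) ds = 13.
Total area = 245 + 13 = 258.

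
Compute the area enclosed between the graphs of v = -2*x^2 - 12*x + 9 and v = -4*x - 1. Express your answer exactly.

72

Set the curves equal: -2*x^2 - 12*x + 9 = -4*x - 1, so -2*x^2 - 8*x + 10 = 0, which factors as -2*(x - 1)*(x + 5) = 0. The curves meet at x = -5, 1.
On [-5, 1], v = -2*x^2 - 12*x + 9 is on top; that piece has area ∫[-5,1] (-2*x^2 - 8*x + 10) dx = 72.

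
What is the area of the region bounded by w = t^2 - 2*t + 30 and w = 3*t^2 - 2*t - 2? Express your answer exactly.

Set the curves equal: t^2 - 2*t + 30 = 3*t^2 - 2*t - 2, so -2*t^2 + 32 = 0, which factors as -2*(t - 4)*(t + 4) = 0. The curves meet at t = -4, 4.
On [-4, 4], w = t^2 - 2*t + 30 is on top; that piece has area ∫[-4,4] (-2*t^2 + 32) dt = 512/3.

512/3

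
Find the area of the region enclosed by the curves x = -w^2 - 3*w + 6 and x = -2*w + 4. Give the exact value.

9/2

Both boundary curves give x as a function of w, so integrate with respect to w. Setting them equal: -w^2 - w + 2 = 0, i.e. -(w - 1)*(w + 2) = 0, so they meet at w = -2, 1.
For w in [-2, 1], x = -w^2 - 3*w + 6 is on the right; area = ∫[-2,1] (-w^2 - w + 2) dw = 9/2.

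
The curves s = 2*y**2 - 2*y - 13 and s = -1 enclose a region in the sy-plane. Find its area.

125/3

Both boundary curves give s as a function of y, so integrate with respect to y. Setting them equal: 2*y**2 - 2*y - 12 = 0, i.e. 2*(y - 3)*(y + 2) = 0, so they meet at y = -2, 3.
For y in [-2, 3], s = 2*y**2 - 2*y - 13 is on the left; area = ∫[-2,3] (-(2*y**2 - 2*y - 12)) dy = 125/3.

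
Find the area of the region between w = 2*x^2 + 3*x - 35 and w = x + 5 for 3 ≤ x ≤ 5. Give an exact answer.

The difference (2*x^2 + 3*x - 35) - (x + 5) = 2*x^2 + 2*x - 40 changes sign at x = 4 inside [3, 5], so split the integral there.
∫[3,4] (2*x^2 + 2*x - 40) dx = -25/3; the area of that piece is 25/3.
∫[4,5] (2*x^2 + 2*x - 40) dx = 29/3.
Total area = 25/3 + 29/3 = 18.

18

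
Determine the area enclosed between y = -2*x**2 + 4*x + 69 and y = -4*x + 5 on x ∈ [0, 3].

210

On [0, 3], (-2*x**2 + 4*x + 69) - (-4*x + 5) = -2*x**2 + 8*x + 64 is ≥ 0 throughout, so the area is a single integral of |-2*x**2 + 8*x + 64|.
∫[0,3] (-2*x**2 + 8*x + 64) dx = 210.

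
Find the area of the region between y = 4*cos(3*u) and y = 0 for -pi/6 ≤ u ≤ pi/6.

8/3

On [-pi/6, pi/6], (4*cos(3*u)) - (0) = 4*cos(3*u) is ≥ 0 throughout, so the area is a single integral of |4*cos(3*u)|.
∫[-pi/6,pi/6] (4*cos(3*u)) du = 8/3.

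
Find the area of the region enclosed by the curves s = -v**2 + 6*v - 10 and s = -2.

Both boundary curves give s as a function of v, so integrate with respect to v. Setting them equal: -v**2 + 6*v - 8 = 0, i.e. -(v - 4)*(v - 2) = 0, so they meet at v = 2, 4.
For v in [2, 4], s = -v**2 + 6*v - 10 is on the right; area = ∫[2,4] (-v**2 + 6*v - 8) dv = 4/3.

4/3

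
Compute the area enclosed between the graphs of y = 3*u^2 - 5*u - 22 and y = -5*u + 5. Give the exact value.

Set the curves equal: 3*u^2 - 5*u - 22 = -5*u + 5, so 3*u^2 - 27 = 0, which factors as 3*(u - 3)*(u + 3) = 0. The curves meet at u = -3, 3.
On [-3, 3], y = -5*u + 5 is on top; that piece has area ∫[-3,3] (-(3*u^2 - 27)) du = 108.

108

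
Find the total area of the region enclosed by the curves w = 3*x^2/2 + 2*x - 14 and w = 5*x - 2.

54

Set the curves equal: 3*x^2/2 + 2*x - 14 = 5*x - 2, so 3*x^2/2 - 3*x - 12 = 0, which factors as 3*(x - 4)*(x + 2)/2 = 0. The curves meet at x = -2, 4.
On [-2, 4], w = 5*x - 2 is on top; that piece has area ∫[-2,4] (-(3*x^2/2 - 3*x - 12)) dx = 54.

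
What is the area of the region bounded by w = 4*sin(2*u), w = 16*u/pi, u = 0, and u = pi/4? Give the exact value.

2 - pi/2

On [0, pi/4], (4*sin(2*u)) - (16*u/pi) = -16*u/pi + 4*sin(2*u) is ≥ 0 throughout, so the area is a single integral of |-16*u/pi + 4*sin(2*u)|.
∫[0,pi/4] (-16*u/pi + 4*sin(2*u)) du = 2 - pi/2.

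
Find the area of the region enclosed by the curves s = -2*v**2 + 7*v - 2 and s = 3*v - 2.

8/3

Both boundary curves give s as a function of v, so integrate with respect to v. Setting them equal: -2*v**2 + 4*v = 0, i.e. -2*v*(v - 2) = 0, so they meet at v = 0, 2.
For v in [0, 2], s = -2*v**2 + 7*v - 2 is on the right; area = ∫[0,2] (-2*v**2 + 4*v) dv = 8/3.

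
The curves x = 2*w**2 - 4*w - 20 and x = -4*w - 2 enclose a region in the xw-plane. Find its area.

72

Both boundary curves give x as a function of w, so integrate with respect to w. Setting them equal: 2*w**2 - 18 = 0, i.e. 2*(w - 3)*(w + 3) = 0, so they meet at w = -3, 3.
For w in [-3, 3], x = 2*w**2 - 4*w - 20 is on the left; area = ∫[-3,3] (-(2*w**2 - 18)) dw = 72.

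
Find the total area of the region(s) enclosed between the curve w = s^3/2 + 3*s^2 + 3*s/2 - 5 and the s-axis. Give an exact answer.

The curve meets the s-axis where s^3/2 + 3*s^2 + 3*s/2 - 5 = 0, i.e. (s - 1)*(s + 2)*(s + 5)/2 = 0, at s = -5, -2, 1.
On [-5, -2] the curve lies above the axis; ∫[-5,-2] (s^3/2 + 3*s^2 + 3*s/2 - 5) ds = 81/8, giving area 81/8.
On [-2, 1] the curve lies below the axis; ∫[-2,1] (s^3/2 + 3*s^2 + 3*s/2 - 5) ds = -81/8, giving area 81/8.
Total area = 81/8 + 81/8 = 81/4.

81/4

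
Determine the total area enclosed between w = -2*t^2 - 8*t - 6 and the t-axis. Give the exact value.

8/3

The curve meets the t-axis where -2*t^2 - 8*t - 6 = 0, i.e. -2*(t + 1)*(t + 3) = 0, at t = -3, -1.
On [-3, -1] the curve lies above the axis; ∫[-3,-1] (-2*t^2 - 8*t - 6) dt = 8/3, giving area 8/3.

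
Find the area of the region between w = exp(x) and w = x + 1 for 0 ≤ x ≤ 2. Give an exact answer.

-5 + exp(2)

On [0, 2], (exp(x)) - (x + 1) = -x + exp(x) - 1 is ≥ 0 throughout, so the area is a single integral of |-x + exp(x) - 1|.
∫[0,2] (-x + exp(x) - 1) dx = -5 + exp(2).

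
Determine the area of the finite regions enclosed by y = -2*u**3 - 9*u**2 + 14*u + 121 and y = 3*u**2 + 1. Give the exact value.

517

Set the curves equal: -2*u**3 - 9*u**2 + 14*u + 121 = 3*u**2 + 1, so -2*u**3 - 12*u**2 + 14*u + 120 = 0, which factors as -2*(u - 3)*(u + 4)*(u + 5) = 0. The curves meet at u = -5, -4, 3.
On [-5, -4], y = 3*u**2 + 1 is on top; that piece has area ∫[-5,-4] (-(-2*u**3 - 12*u**2 + 14*u + 120)) du = 5/2.
On [-4, 3], y = -2*u**3 - 9*u**2 + 14*u + 121 is on top; that piece has area ∫[-4,3] (-2*u**3 - 12*u**2 + 14*u + 120) du = 1029/2.
Total enclosed area = 5/2 + 1029/2 = 517.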